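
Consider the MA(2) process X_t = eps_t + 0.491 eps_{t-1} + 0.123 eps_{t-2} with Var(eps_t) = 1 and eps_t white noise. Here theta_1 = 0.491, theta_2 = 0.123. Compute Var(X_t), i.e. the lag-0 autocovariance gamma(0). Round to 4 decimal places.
\gamma(0) = 1.2562

For an MA(q) process X_t = eps_t + sum_i theta_i eps_{t-i} with
Var(eps_t) = sigma^2, the variance is
  gamma(0) = sigma^2 * (1 + sum_i theta_i^2).
  sum_i theta_i^2 = (0.491)^2 + (0.123)^2 = 0.241081 + 0.015129 = 0.25621.
  gamma(0) = 1 * (1 + 0.25621) = 1 * 1.25621 = 1.25621, which rounds to 1.2562.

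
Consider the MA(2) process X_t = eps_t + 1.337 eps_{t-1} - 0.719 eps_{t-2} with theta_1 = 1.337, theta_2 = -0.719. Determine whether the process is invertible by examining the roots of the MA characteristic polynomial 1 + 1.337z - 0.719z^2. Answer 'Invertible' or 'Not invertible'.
\text{Not invertible}

The MA(q) characteristic polynomial is P(z) = 1 + 1.337z - 0.719z^2.
Invertibility requires all roots to lie outside the unit circle, i.e. |z| > 1 for every root.
Set 1 + (1.337) z + (-0.719) z^2 = 0, i.e. a z^2 + b z + c = 0 with a = -0.719, b = 1.337, c = 1.
Discriminant D = b^2 - 4ac = (1.337)^2 - 4*(-0.719)*1 = 1.787569 - (-2.876) = 4.663569.
D >= 0, so the roots are real: z = (-b +/- sqrt(D)) / (2a) = (-1.337 +/- 2.15953) / (-1.438).
  z_1 = (-1.337 + 2.15953) / (-1.438) = -0.572,   |z_1| = 0.572.
  z_2 = (-1.337 - 2.15953) / (-1.438) = 2.4315,   |z_2| = 2.4315.
Moduli of all roots: 0.5720, 2.4315.
All moduli strictly greater than 1? No.
Verdict: Not invertible.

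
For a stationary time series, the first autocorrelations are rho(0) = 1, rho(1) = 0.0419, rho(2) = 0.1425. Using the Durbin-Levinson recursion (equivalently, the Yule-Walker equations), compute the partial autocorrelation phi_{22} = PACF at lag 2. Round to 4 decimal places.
\phi_{22} = 0.1410

The PACF at lag k is phi_{kk}, the last component of the solution
to the Yule-Walker system G_k phi = r_k where
  (G_k)_{ij} = rho(|i - j|), (r_k)_i = rho(i), i,j = 1..k.
Equivalently, Durbin-Levinson gives phi_{kk} iteratively:
  phi_{11} = rho(1)
  phi_{kk} = [rho(k) - sum_{j=1..k-1} phi_{k-1,j} rho(k-j)]
            / [1 - sum_{j=1..k-1} phi_{k-1,j} rho(j)],
  phi_{k,j} = phi_{k-1,j} - phi_{kk} phi_{k-1,k-j},  j = 1..k-1.
Step k = 1:
  phi_11 = rho(1) = 0.0419.
Step k = 2:
  phi_22 = [rho(2) - phi_11 rho(1)] / [1 - phi_11 rho(1)] = [0.1425 - (0.0419)(0.0419)] / [1 - (0.0419)(0.0419)]
         = 0.14074439 / 0.99824439 = 0.141.
Therefore phi_{22} = 0.1410.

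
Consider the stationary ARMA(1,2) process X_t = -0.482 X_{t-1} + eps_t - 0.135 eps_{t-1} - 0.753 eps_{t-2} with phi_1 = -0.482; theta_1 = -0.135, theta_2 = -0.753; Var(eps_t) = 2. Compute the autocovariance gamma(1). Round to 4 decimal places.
\gamma(1) = -0.9324

Multiply the model equation by X_{t-k} and take expectations. With theta_0 = psi_0 = 1 and psi_j the MA(infinity) weights, this gives
  gamma(k) - sum_i phi_i gamma(k-i) = c_k,
  c_k = sigma^2 * sum_{j=k..q} theta_j psi_{j-k}   (c_k = 0 for k > q),
using gamma(-m) = gamma(m).
psi-weights needed (psi_j = theta_j + sum_i phi_i psi_{j-i}):
  psi_1 = theta_1 + phi_1 = -0.135 + (-0.482) = -0.617
  psi_2 = theta_2 + phi_1 psi_1 = -0.753 + (-0.482)(-0.617) = -0.455606
Right-hand sides:
  c_0 = sigma^2 (1 + theta_1 psi_1 + theta_2 psi_2) = 2 * (1 + (-0.135)(-0.617) + (-0.753)(-0.455606)) = 2 * 1.426366 = 2.852733
  c_1 = sigma^2 (theta_1 + theta_2 psi_1) = 2 * (-0.135 + (-0.753)(-0.617)) = 0.659202
  c_2 = sigma^2 theta_2 = 2 * (-0.753) = -1.506
Equations for k = 0 and k = 1 (AR order 1):
  gamma(0) = phi_1 gamma(1) + c_0
  gamma(1) = phi_1 gamma(0) + c_1
Substituting the second into the first: gamma(0) (1 - phi_1^2) = c_0 + phi_1 c_1, so
  gamma(0) = (c_0 + phi_1 c_1) / (1 - phi_1^2) = (2.852733 + (-0.482)(0.659202)) / (1 - (-0.482)^2) = 2.534997 / 0.767676 = 3.302171.
  gamma(1) = phi_1 gamma(0) + c_1 = (-0.482)(3.302171) + (0.659202) = -0.932444.
Therefore gamma(1) = -0.9324 (to 4 decimal places).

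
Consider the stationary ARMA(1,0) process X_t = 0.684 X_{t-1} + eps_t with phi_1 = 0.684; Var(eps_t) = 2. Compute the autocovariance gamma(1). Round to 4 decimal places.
\gamma(1) = 2.5707

Multiply the model equation by X_{t-k} and take expectations. With theta_0 = psi_0 = 1 and psi_j the MA(infinity) weights, this gives
  gamma(k) - sum_i phi_i gamma(k-i) = c_k,
  c_k = sigma^2 * sum_{j=k..q} theta_j psi_{j-k}   (c_k = 0 for k > q),
using gamma(-m) = gamma(m).
Pure AR (q = 0): c_0 = sigma^2 = 2, c_k = 0 for k >= 1.
Equations for k = 0 and k = 1 (AR order 1):
  gamma(0) = phi_1 gamma(1) + c_0
  gamma(1) = phi_1 gamma(0) + c_1
Substituting the second into the first: gamma(0) (1 - phi_1^2) = c_0 + phi_1 c_1, so
  gamma(0) = c_0 / (1 - phi_1^2) = 2 / (1 - (0.684)^2) = 2 / 0.532144 = 3.758381.
  gamma(1) = phi_1 gamma(0) = (0.684)(3.758381) = 2.570733.
Therefore gamma(1) = 2.5707 (to 4 decimal places).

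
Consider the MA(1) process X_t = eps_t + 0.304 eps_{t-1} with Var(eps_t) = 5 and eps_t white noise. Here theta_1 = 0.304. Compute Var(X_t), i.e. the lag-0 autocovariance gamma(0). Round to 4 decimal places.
\gamma(0) = 5.4621

For an MA(q) process X_t = eps_t + sum_i theta_i eps_{t-i} with
Var(eps_t) = sigma^2, the variance is
  gamma(0) = sigma^2 * (1 + sum_i theta_i^2).
  sum_i theta_i^2 = (0.304)^2 = 0.092416.
  gamma(0) = 5 * (1 + 0.092416) = 5 * 1.092416 = 5.46208, which rounds to 5.4621.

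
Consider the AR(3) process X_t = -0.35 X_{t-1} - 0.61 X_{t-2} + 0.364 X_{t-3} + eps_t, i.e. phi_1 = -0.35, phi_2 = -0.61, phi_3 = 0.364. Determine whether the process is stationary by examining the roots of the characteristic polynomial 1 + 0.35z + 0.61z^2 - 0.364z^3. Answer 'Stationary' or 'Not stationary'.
\text{Stationary}

The AR(p) characteristic polynomial is P(z) = 1 + 0.35z + 0.61z^2 - 0.364z^3.
Stationarity requires all roots to lie outside the unit circle, i.e. |z| > 1 for every root.
Degree 3: look for a simple real root z0 first, then factor out (1 - z/z0) and solve the remaining quadratic.
Testing z0 = 2.5: P(2.5) = 1 + (0.35)(2.5) + (0.61)(2.5)^2 + (-0.364)(2.5)^3
  = 1 + (0.875) + (3.8125) + (-5.6875) = 0.  So z_0 = 2.5 is a root, |z_0| = 2.5.
Divide out the factor (1 - 0.4 z) = (1 - z/z0) (since 1/z0 = 0.4):
  P(z) = (1 - 0.4 z)(1 + (0.75) z + (0.91) z^2)
  [check: z-coef 0.75 - (0.4) = 0.35; z^2-coef 0.91 - (0.4)(0.75) = 0.61; z^3-coef -(0.4)(0.91) = -0.364.]
Remaining roots from the quadratic factor 1 + (0.75) z + (0.91) z^2:
  Set 1 + (0.75) z + (0.91) z^2 = 0, i.e. a z^2 + b z + c = 0 with a = 0.91, b = 0.75, c = 1.
  Discriminant D = b^2 - 4ac = (0.75)^2 - 4*(0.91)*1 = 0.5625 - (3.64) = -3.0775.
  D < 0, so the roots are the complex-conjugate pair z = (-b +/- i sqrt(-D)) / (2a) = -0.4121 +/- 0.9639i.
  For a conjugate pair |z|^2 = z * conj(z) = (product of roots) = c/a = 1/(0.91) = 1.098901, so |z| = sqrt(1.098901) = 1.0483 for both roots.
Moduli of all roots: 2.5000, 1.0483, 1.0483.
All moduli strictly greater than 1? Yes.
Verdict: Stationary.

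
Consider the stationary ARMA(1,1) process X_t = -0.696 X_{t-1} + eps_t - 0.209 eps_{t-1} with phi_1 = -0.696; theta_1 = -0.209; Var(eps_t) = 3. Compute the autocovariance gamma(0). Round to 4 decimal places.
\gamma(0) = 7.7656

Multiply the model equation by X_{t-k} and take expectations. With theta_0 = psi_0 = 1 and psi_j the MA(infinity) weights, this gives
  gamma(k) - sum_i phi_i gamma(k-i) = c_k,
  c_k = sigma^2 * sum_{j=k..q} theta_j psi_{j-k}   (c_k = 0 for k > q),
using gamma(-m) = gamma(m).
psi-weights needed (psi_j = theta_j + sum_i phi_i psi_{j-i}):
  psi_1 = theta_1 + phi_1 = -0.209 + (-0.696) = -0.905
Right-hand sides:
  c_0 = sigma^2 (1 + theta_1 psi_1) = 3 * (1 + (-0.209)(-0.905)) = 3 * 1.189145 = 3.567435
  c_1 = sigma^2 theta_1 = 3 * (-0.209) = -0.627
  c_2 = 0
Equations for k = 0 and k = 1 (AR order 1):
  gamma(0) = phi_1 gamma(1) + c_0
  gamma(1) = phi_1 gamma(0) + c_1
Substituting the second into the first: gamma(0) (1 - phi_1^2) = c_0 + phi_1 c_1, so
  gamma(0) = (c_0 + phi_1 c_1) / (1 - phi_1^2) = (3.567435 + (-0.696)(-0.627)) / (1 - (-0.696)^2) = 4.003827 / 0.515584 = 7.765615.
Therefore gamma(0) = 7.7656 (to 4 decimal places).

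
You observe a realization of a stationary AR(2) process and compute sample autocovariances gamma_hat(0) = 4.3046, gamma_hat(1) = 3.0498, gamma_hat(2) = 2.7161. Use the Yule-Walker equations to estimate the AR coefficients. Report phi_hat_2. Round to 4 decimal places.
\hat\phi_{2} = 0.2590

The Yule-Walker equations for an AR(p) process read, in matrix form,
  Gamma_p phi = r_p,   with   (Gamma_p)_{ij} = gamma(|i - j|),
                       (r_p)_i = gamma(i),   i,j = 1..p.
Substitute the sample gammas (Toeplitz matrix and right-hand side of size 2):
  Gamma_p = [[4.3046, 3.0498], [3.0498, 4.3046]]
  r_p     = [3.0498, 2.7161]
Written out:
  4.3046 phi_1 + 3.0498 phi_2 = 3.0498
  3.0498 phi_1 + 4.3046 phi_2 = 2.7161
Solve by Cramer's rule:
  det = gamma(0)^2 - gamma(1)^2 = (4.3046)^2 - (3.0498)^2 = 18.52958116 - 9.30128004 = 9.22830112
  phi_hat_1 = [gamma(1) gamma(0) - gamma(1) gamma(2)] / det = [(3.0498)(4.3046) - (3.0498)(2.7161)] / 9.22830112 = 4.8446073 / 9.22830112 = 0.525
  phi_hat_2 = [gamma(0) gamma(2) - gamma(1)^2] / det = [(4.3046)(2.7161) - (3.0498)^2] / 9.22830112 = 2.39044402 / 9.22830112 = 0.259
So phi_hat = [0.5250, 0.2590].
Therefore phi_hat_2 = 0.2590.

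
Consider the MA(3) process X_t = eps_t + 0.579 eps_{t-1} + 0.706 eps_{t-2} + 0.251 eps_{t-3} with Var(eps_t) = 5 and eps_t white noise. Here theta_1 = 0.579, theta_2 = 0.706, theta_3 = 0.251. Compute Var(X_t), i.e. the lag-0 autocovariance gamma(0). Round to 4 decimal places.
\gamma(0) = 9.4834

For an MA(q) process X_t = eps_t + sum_i theta_i eps_{t-i} with
Var(eps_t) = sigma^2, the variance is
  gamma(0) = sigma^2 * (1 + sum_i theta_i^2).
  sum_i theta_i^2 = (0.579)^2 + (0.706)^2 + (0.251)^2 = 0.335241 + 0.498436 + 0.063001 = 0.896678.
  gamma(0) = 5 * (1 + 0.896678) = 5 * 1.896678 = 9.48339, which rounds to 9.4834.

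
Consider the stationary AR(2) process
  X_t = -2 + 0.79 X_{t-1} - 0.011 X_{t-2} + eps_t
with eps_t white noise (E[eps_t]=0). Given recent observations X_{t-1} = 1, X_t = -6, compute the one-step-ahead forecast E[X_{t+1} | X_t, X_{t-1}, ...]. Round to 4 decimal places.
E[X_{t+1} \mid \mathcal F_t] = -6.7510

For an AR(p) model X_t = c + sum_i phi_i X_{t-i} + eps_t, the
one-step-ahead conditional mean is
  E[X_{t+1} | X_t, ...] = c + sum_i phi_i X_{t+1-i}.
Substitute known values:
  E[X_{t+1} | ...] = -2 + (0.79) * (-6) + (-0.011) * (1)
                   = -6.7510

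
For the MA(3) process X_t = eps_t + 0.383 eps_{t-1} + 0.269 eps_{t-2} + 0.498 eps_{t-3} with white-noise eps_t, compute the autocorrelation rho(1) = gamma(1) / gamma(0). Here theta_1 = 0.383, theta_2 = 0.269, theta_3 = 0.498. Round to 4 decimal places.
\rho(1) = 0.4226

For an MA(q) process with theta_0 = 1, the autocovariance is
  gamma(k) = sigma^2 * sum_{i=0..q-k} theta_i * theta_{i+k},
and rho(k) = gamma(k) / gamma(0). Sigma^2 cancels.
  numerator   = (1)*(0.383) + (0.383)*(0.269) + (0.269)*(0.498) = 0.619989.
  denominator = (1)^2 + (0.383)^2 + (0.269)^2 + (0.498)^2 = 1.467054.
  rho(1) = 0.619989 / 1.467054 = 0.4226.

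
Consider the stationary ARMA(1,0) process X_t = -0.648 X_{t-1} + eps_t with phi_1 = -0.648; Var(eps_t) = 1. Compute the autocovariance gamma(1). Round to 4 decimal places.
\gamma(1) = -1.1171

Multiply the model equation by X_{t-k} and take expectations. With theta_0 = psi_0 = 1 and psi_j the MA(infinity) weights, this gives
  gamma(k) - sum_i phi_i gamma(k-i) = c_k,
  c_k = sigma^2 * sum_{j=k..q} theta_j psi_{j-k}   (c_k = 0 for k > q),
using gamma(-m) = gamma(m).
Pure AR (q = 0): c_0 = sigma^2 = 1, c_k = 0 for k >= 1.
Equations for k = 0 and k = 1 (AR order 1):
  gamma(0) = phi_1 gamma(1) + c_0
  gamma(1) = phi_1 gamma(0) + c_1
Substituting the second into the first: gamma(0) (1 - phi_1^2) = c_0 + phi_1 c_1, so
  gamma(0) = c_0 / (1 - phi_1^2) = 1 / (1 - (-0.648)^2) = 1 / 0.580096 = 1.723853.
  gamma(1) = phi_1 gamma(0) = (-0.648)(1.723853) = -1.117056.
Therefore gamma(1) = -1.1171 (to 4 decimal places).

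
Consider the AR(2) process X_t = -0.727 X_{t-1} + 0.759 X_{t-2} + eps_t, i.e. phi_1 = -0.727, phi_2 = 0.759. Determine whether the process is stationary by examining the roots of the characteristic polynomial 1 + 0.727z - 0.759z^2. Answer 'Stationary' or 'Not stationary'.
\text{Not stationary}

The AR(p) characteristic polynomial is P(z) = 1 + 0.727z - 0.759z^2.
Stationarity requires all roots to lie outside the unit circle, i.e. |z| > 1 for every root.
Set 1 + (0.727) z + (-0.759) z^2 = 0, i.e. a z^2 + b z + c = 0 with a = -0.759, b = 0.727, c = 1.
Discriminant D = b^2 - 4ac = (0.727)^2 - 4*(-0.759)*1 = 0.528529 - (-3.036) = 3.564529.
D >= 0, so the roots are real: z = (-b +/- sqrt(D)) / (2a) = (-0.727 +/- 1.887996) / (-1.518).
  z_1 = (-0.727 + 1.887996) / (-1.518) = -0.7648,   |z_1| = 0.7648.
  z_2 = (-0.727 - 1.887996) / (-1.518) = 1.7227,   |z_2| = 1.7227.
Moduli of all roots: 0.7648, 1.7227.
All moduli strictly greater than 1? No.
Verdict: Not stationary.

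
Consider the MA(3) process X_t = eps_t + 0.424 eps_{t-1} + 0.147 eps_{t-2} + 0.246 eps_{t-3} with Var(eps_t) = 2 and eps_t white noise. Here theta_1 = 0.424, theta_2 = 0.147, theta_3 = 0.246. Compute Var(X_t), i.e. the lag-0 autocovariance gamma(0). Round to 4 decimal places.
\gamma(0) = 2.5238

For an MA(q) process X_t = eps_t + sum_i theta_i eps_{t-i} with
Var(eps_t) = sigma^2, the variance is
  gamma(0) = sigma^2 * (1 + sum_i theta_i^2).
  sum_i theta_i^2 = (0.424)^2 + (0.147)^2 + (0.246)^2 = 0.179776 + 0.021609 + 0.060516 = 0.261901.
  gamma(0) = 2 * (1 + 0.261901) = 2 * 1.261901 = 2.523802, which rounds to 2.5238.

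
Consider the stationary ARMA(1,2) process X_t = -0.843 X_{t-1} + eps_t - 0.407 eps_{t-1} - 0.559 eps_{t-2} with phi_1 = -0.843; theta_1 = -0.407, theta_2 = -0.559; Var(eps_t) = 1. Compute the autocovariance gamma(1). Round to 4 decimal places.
\gamma(1) = -2.5816

Multiply the model equation by X_{t-k} and take expectations. With theta_0 = psi_0 = 1 and psi_j the MA(infinity) weights, this gives
  gamma(k) - sum_i phi_i gamma(k-i) = c_k,
  c_k = sigma^2 * sum_{j=k..q} theta_j psi_{j-k}   (c_k = 0 for k > q),
using gamma(-m) = gamma(m).
psi-weights needed (psi_j = theta_j + sum_i phi_i psi_{j-i}):
  psi_1 = theta_1 + phi_1 = -0.407 + (-0.843) = -1.25
  psi_2 = theta_2 + phi_1 psi_1 = -0.559 + (-0.843)(-1.25) = 0.49475
Right-hand sides:
  c_0 = sigma^2 (1 + theta_1 psi_1 + theta_2 psi_2) = 1 * (1 + (-0.407)(-1.25) + (-0.559)(0.49475)) = 1 * 1.232185 = 1.232185
  c_1 = sigma^2 (theta_1 + theta_2 psi_1) = 1 * (-0.407 + (-0.559)(-1.25)) = 0.29175
  c_2 = sigma^2 theta_2 = 1 * (-0.559) = -0.559
Equations for k = 0 and k = 1 (AR order 1):
  gamma(0) = phi_1 gamma(1) + c_0
  gamma(1) = phi_1 gamma(0) + c_1
Substituting the second into the first: gamma(0) (1 - phi_1^2) = c_0 + phi_1 c_1, so
  gamma(0) = (c_0 + phi_1 c_1) / (1 - phi_1^2) = (1.232185 + (-0.843)(0.29175)) / (1 - (-0.843)^2) = 0.986239 / 0.289351 = 3.408454.
  gamma(1) = phi_1 gamma(0) + c_1 = (-0.843)(3.408454) + (0.29175) = -2.581577.
Therefore gamma(1) = -2.5816 (to 4 decimal places).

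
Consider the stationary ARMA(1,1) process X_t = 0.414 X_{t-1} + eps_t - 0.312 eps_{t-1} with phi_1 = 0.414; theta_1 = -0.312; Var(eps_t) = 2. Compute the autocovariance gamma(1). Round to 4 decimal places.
\gamma(1) = 0.2144

Multiply the model equation by X_{t-k} and take expectations. With theta_0 = psi_0 = 1 and psi_j the MA(infinity) weights, this gives
  gamma(k) - sum_i phi_i gamma(k-i) = c_k,
  c_k = sigma^2 * sum_{j=k..q} theta_j psi_{j-k}   (c_k = 0 for k > q),
using gamma(-m) = gamma(m).
psi-weights needed (psi_j = theta_j + sum_i phi_i psi_{j-i}):
  psi_1 = theta_1 + phi_1 = -0.312 + (0.414) = 0.102
Right-hand sides:
  c_0 = sigma^2 (1 + theta_1 psi_1) = 2 * (1 + (-0.312)(0.102)) = 2 * 0.968176 = 1.936352
  c_1 = sigma^2 theta_1 = 2 * (-0.312) = -0.624
  c_2 = 0
Equations for k = 0 and k = 1 (AR order 1):
  gamma(0) = phi_1 gamma(1) + c_0
  gamma(1) = phi_1 gamma(0) + c_1
Substituting the second into the first: gamma(0) (1 - phi_1^2) = c_0 + phi_1 c_1, so
  gamma(0) = (c_0 + phi_1 c_1) / (1 - phi_1^2) = (1.936352 + (0.414)(-0.624)) / (1 - (0.414)^2) = 1.678016 / 0.828604 = 2.025112.
  gamma(1) = phi_1 gamma(0) + c_1 = (0.414)(2.025112) + (-0.624) = 0.214396.
Therefore gamma(1) = 0.2144 (to 4 decimal places).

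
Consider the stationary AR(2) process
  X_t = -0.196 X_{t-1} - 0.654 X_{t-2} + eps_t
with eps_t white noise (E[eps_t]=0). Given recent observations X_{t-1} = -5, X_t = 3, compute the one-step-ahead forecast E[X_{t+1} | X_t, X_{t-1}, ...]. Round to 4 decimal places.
E[X_{t+1} \mid \mathcal F_t] = 2.6820

For an AR(p) model X_t = c + sum_i phi_i X_{t-i} + eps_t, the
one-step-ahead conditional mean is
  E[X_{t+1} | X_t, ...] = c + sum_i phi_i X_{t+1-i}.
Substitute known values:
  E[X_{t+1} | ...] = (-0.196) * (3) + (-0.654) * (-5)
                   = 2.6820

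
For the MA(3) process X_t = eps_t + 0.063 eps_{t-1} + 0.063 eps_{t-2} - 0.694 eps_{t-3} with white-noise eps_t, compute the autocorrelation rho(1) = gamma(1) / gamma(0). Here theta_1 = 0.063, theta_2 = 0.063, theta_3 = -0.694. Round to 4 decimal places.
\rho(1) = 0.0156

For an MA(q) process with theta_0 = 1, the autocovariance is
  gamma(k) = sigma^2 * sum_{i=0..q-k} theta_i * theta_{i+k},
and rho(k) = gamma(k) / gamma(0). Sigma^2 cancels.
  numerator   = (1)*(0.063) + (0.063)*(0.063) + (0.063)*(-0.694) = 0.023247.
  denominator = (1)^2 + (0.063)^2 + (0.063)^2 + (-0.694)^2 = 1.489574.
  rho(1) = 0.023247 / 1.489574 = 0.0156.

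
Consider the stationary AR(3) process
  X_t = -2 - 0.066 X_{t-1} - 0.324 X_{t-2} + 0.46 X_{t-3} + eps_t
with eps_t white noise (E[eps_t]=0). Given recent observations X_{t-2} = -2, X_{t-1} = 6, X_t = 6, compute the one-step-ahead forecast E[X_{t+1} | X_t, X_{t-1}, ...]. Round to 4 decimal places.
E[X_{t+1} \mid \mathcal F_t] = -5.2600

For an AR(p) model X_t = c + sum_i phi_i X_{t-i} + eps_t, the
one-step-ahead conditional mean is
  E[X_{t+1} | X_t, ...] = c + sum_i phi_i X_{t+1-i}.
Substitute known values:
  E[X_{t+1} | ...] = -2 + (-0.066) * (6) + (-0.324) * (6) + (0.46) * (-2)
                   = -5.2600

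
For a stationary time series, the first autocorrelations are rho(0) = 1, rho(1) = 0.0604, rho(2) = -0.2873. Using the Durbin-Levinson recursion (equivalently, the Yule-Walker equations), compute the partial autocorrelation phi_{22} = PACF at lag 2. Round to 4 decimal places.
\phi_{22} = -0.2920

The PACF at lag k is phi_{kk}, the last component of the solution
to the Yule-Walker system G_k phi = r_k where
  (G_k)_{ij} = rho(|i - j|), (r_k)_i = rho(i), i,j = 1..k.
Equivalently, Durbin-Levinson gives phi_{kk} iteratively:
  phi_{11} = rho(1)
  phi_{kk} = [rho(k) - sum_{j=1..k-1} phi_{k-1,j} rho(k-j)]
            / [1 - sum_{j=1..k-1} phi_{k-1,j} rho(j)],
  phi_{k,j} = phi_{k-1,j} - phi_{kk} phi_{k-1,k-j},  j = 1..k-1.
Step k = 1:
  phi_11 = rho(1) = 0.0604.
Step k = 2:
  phi_22 = [rho(2) - phi_11 rho(1)] / [1 - phi_11 rho(1)] = [-0.2873 - (0.0604)(0.0604)] / [1 - (0.0604)(0.0604)]
         = -0.29094816 / 0.99635184 = -0.292.
Therefore phi_{22} = -0.2920.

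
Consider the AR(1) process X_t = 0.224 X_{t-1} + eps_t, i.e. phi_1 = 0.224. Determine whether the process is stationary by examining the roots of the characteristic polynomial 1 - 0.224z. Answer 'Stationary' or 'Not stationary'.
\text{Stationary}

The AR(p) characteristic polynomial is P(z) = 1 - 0.224z.
Stationarity requires all roots to lie outside the unit circle, i.e. |z| > 1 for every root.
This is linear in z: 1 + (-0.224) z = 0  =>  z = -1/(-0.224) = 4.464286,  |z| = 4.464286.
Moduli of all roots: 4.4643.
All moduli strictly greater than 1? Yes.
Verdict: Stationary.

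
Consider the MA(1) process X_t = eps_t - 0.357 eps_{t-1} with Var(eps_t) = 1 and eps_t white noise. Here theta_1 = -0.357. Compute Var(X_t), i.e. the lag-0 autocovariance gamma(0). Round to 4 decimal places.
\gamma(0) = 1.1274

For an MA(q) process X_t = eps_t + sum_i theta_i eps_{t-i} with
Var(eps_t) = sigma^2, the variance is
  gamma(0) = sigma^2 * (1 + sum_i theta_i^2).
  sum_i theta_i^2 = (-0.357)^2 = 0.127449.
  gamma(0) = 1 * (1 + 0.127449) = 1 * 1.127449 = 1.127449, which rounds to 1.1274.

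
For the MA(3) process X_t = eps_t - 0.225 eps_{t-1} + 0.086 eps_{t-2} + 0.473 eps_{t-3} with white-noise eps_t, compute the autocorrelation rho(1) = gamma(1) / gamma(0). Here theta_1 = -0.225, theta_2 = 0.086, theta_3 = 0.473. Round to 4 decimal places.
\rho(1) = -0.1589

For an MA(q) process with theta_0 = 1, the autocovariance is
  gamma(k) = sigma^2 * sum_{i=0..q-k} theta_i * theta_{i+k},
and rho(k) = gamma(k) / gamma(0). Sigma^2 cancels.
  numerator   = (1)*(-0.225) + (-0.225)*(0.086) + (0.086)*(0.473) = -0.203672.
  denominator = (1)^2 + (-0.225)^2 + (0.086)^2 + (0.473)^2 = 1.28175.
  rho(1) = -0.203672 / 1.28175 = -0.1589.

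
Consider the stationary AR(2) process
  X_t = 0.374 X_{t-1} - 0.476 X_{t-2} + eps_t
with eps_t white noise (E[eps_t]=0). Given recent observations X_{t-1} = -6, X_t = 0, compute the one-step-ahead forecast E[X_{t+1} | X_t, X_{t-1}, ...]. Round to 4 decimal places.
E[X_{t+1} \mid \mathcal F_t] = 2.8560

For an AR(p) model X_t = c + sum_i phi_i X_{t-i} + eps_t, the
one-step-ahead conditional mean is
  E[X_{t+1} | X_t, ...] = c + sum_i phi_i X_{t+1-i}.
Substitute known values:
  E[X_{t+1} | ...] = (0.374) * (0) + (-0.476) * (-6)
                   = 2.8560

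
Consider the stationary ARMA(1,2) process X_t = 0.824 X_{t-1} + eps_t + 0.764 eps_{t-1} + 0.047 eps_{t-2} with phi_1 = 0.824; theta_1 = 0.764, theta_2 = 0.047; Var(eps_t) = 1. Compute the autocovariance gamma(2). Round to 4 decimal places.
\gamma(2) = 7.0154

Multiply the model equation by X_{t-k} and take expectations. With theta_0 = psi_0 = 1 and psi_j the MA(infinity) weights, this gives
  gamma(k) - sum_i phi_i gamma(k-i) = c_k,
  c_k = sigma^2 * sum_{j=k..q} theta_j psi_{j-k}   (c_k = 0 for k > q),
using gamma(-m) = gamma(m).
psi-weights needed (psi_j = theta_j + sum_i phi_i psi_{j-i}):
  psi_1 = theta_1 + phi_1 = 0.764 + (0.824) = 1.588
  psi_2 = theta_2 + phi_1 psi_1 = 0.047 + (0.824)(1.588) = 1.355512
Right-hand sides:
  c_0 = sigma^2 (1 + theta_1 psi_1 + theta_2 psi_2) = 1 * (1 + (0.764)(1.588) + (0.047)(1.355512)) = 1 * 2.276941 = 2.276941
  c_1 = sigma^2 (theta_1 + theta_2 psi_1) = 1 * (0.764 + (0.047)(1.588)) = 0.838636
  c_2 = sigma^2 theta_2 = 1 * (0.047) = 0.047
Equations for k = 0 and k = 1 (AR order 1):
  gamma(0) = phi_1 gamma(1) + c_0
  gamma(1) = phi_1 gamma(0) + c_1
Substituting the second into the first: gamma(0) (1 - phi_1^2) = c_0 + phi_1 c_1, so
  gamma(0) = (c_0 + phi_1 c_1) / (1 - phi_1^2) = (2.276941 + (0.824)(0.838636)) / (1 - (0.824)^2) = 2.967977 / 0.321024 = 9.245343.
  gamma(1) = phi_1 gamma(0) + c_1 = (0.824)(9.245343) + (0.838636) = 8.456799.
For k = 2: gamma(2) = phi_1 gamma(1) + c_2
  = (0.824)(8.456799) + (0.047) = 7.015402.
Therefore gamma(2) = 7.0154 (to 4 decimal places).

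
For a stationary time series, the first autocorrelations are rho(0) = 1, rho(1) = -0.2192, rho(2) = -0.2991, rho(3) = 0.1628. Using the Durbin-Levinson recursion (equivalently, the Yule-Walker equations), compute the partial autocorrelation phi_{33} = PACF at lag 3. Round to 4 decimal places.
\phi_{33} = -0.0080

The PACF at lag k is phi_{kk}, the last component of the solution
to the Yule-Walker system G_k phi = r_k where
  (G_k)_{ij} = rho(|i - j|), (r_k)_i = rho(i), i,j = 1..k.
Equivalently, Durbin-Levinson gives phi_{kk} iteratively:
  phi_{11} = rho(1)
  phi_{kk} = [rho(k) - sum_{j=1..k-1} phi_{k-1,j} rho(k-j)]
            / [1 - sum_{j=1..k-1} phi_{k-1,j} rho(j)],
  phi_{k,j} = phi_{k-1,j} - phi_{kk} phi_{k-1,k-j},  j = 1..k-1.
Step k = 1:
  phi_11 = rho(1) = -0.2192.
Step k = 2:
  phi_22 = [rho(2) - phi_11 rho(1)] / [1 - phi_11 rho(1)] = [-0.2991 - (-0.2192)(-0.2192)] / [1 - (-0.2192)(-0.2192)]
         = -0.34714864 / 0.95195136 = -0.364671.
  Update: phi_21 = phi_11 - phi_22 phi_11 = -0.2192 - (-0.364671)(-0.2192) = -0.299136.
Step k = 3:
  phi_33 = [rho(3) - phi_21 rho(2) - phi_22 rho(1)] / [1 - phi_21 rho(1) - phi_22 rho(2)]
    numerator   = 0.1628 - (-0.299136)(-0.2991) - (-0.364671)(-0.2192) = -0.0066073
    denominator = 1 - (-0.299136)(-0.2192) - (-0.364671)(-0.2991) = 0.82535647
  phi_33 = -0.0066073 / 0.82535647 = -0.008.
Therefore phi_{33} = -0.0080.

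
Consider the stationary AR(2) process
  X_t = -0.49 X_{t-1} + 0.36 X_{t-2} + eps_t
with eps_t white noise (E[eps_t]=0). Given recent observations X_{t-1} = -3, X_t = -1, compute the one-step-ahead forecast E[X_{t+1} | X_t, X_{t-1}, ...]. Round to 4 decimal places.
E[X_{t+1} \mid \mathcal F_t] = -0.5900

For an AR(p) model X_t = c + sum_i phi_i X_{t-i} + eps_t, the
one-step-ahead conditional mean is
  E[X_{t+1} | X_t, ...] = c + sum_i phi_i X_{t+1-i}.
Substitute known values:
  E[X_{t+1} | ...] = (-0.49) * (-1) + (0.36) * (-3)
                   = -0.5900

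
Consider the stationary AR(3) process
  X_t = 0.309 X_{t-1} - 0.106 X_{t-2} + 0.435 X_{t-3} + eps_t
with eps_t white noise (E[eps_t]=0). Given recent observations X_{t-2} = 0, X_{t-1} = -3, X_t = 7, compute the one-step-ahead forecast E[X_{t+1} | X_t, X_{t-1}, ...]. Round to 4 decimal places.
E[X_{t+1} \mid \mathcal F_t] = 2.4810

For an AR(p) model X_t = c + sum_i phi_i X_{t-i} + eps_t, the
one-step-ahead conditional mean is
  E[X_{t+1} | X_t, ...] = c + sum_i phi_i X_{t+1-i}.
Substitute known values:
  E[X_{t+1} | ...] = (0.309) * (7) + (-0.106) * (-3) + (0.435) * (0)
                   = 2.4810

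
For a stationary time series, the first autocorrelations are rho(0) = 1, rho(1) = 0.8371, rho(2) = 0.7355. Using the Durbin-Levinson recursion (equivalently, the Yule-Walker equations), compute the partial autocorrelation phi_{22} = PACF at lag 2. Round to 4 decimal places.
\phi_{22} = 0.1162

The PACF at lag k is phi_{kk}, the last component of the solution
to the Yule-Walker system G_k phi = r_k where
  (G_k)_{ij} = rho(|i - j|), (r_k)_i = rho(i), i,j = 1..k.
Equivalently, Durbin-Levinson gives phi_{kk} iteratively:
  phi_{11} = rho(1)
  phi_{kk} = [rho(k) - sum_{j=1..k-1} phi_{k-1,j} rho(k-j)]
            / [1 - sum_{j=1..k-1} phi_{k-1,j} rho(j)],
  phi_{k,j} = phi_{k-1,j} - phi_{kk} phi_{k-1,k-j},  j = 1..k-1.
Step k = 1:
  phi_11 = rho(1) = 0.8371.
Step k = 2:
  phi_22 = [rho(2) - phi_11 rho(1)] / [1 - phi_11 rho(1)] = [0.7355 - (0.8371)(0.8371)] / [1 - (0.8371)(0.8371)]
         = 0.03476359 / 0.29926359 = 0.1162.
Therefore phi_{22} = 0.1162.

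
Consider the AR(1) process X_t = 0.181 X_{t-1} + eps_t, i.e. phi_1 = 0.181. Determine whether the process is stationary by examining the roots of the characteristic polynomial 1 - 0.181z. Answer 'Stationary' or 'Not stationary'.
\text{Stationary}

The AR(p) characteristic polynomial is P(z) = 1 - 0.181z.
Stationarity requires all roots to lie outside the unit circle, i.e. |z| > 1 for every root.
This is linear in z: 1 + (-0.181) z = 0  =>  z = -1/(-0.181) = 5.524862,  |z| = 5.524862.
Moduli of all roots: 5.5249.
All moduli strictly greater than 1? Yes.
Verdict: Stationary.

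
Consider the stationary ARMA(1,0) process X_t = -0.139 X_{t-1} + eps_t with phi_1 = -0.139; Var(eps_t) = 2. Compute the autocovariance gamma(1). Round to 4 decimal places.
\gamma(1) = -0.2835

Multiply the model equation by X_{t-k} and take expectations. With theta_0 = psi_0 = 1 and psi_j the MA(infinity) weights, this gives
  gamma(k) - sum_i phi_i gamma(k-i) = c_k,
  c_k = sigma^2 * sum_{j=k..q} theta_j psi_{j-k}   (c_k = 0 for k > q),
using gamma(-m) = gamma(m).
Pure AR (q = 0): c_0 = sigma^2 = 2, c_k = 0 for k >= 1.
Equations for k = 0 and k = 1 (AR order 1):
  gamma(0) = phi_1 gamma(1) + c_0
  gamma(1) = phi_1 gamma(0) + c_1
Substituting the second into the first: gamma(0) (1 - phi_1^2) = c_0 + phi_1 c_1, so
  gamma(0) = c_0 / (1 - phi_1^2) = 2 / (1 - (-0.139)^2) = 2 / 0.980679 = 2.039403.
  gamma(1) = phi_1 gamma(0) = (-0.139)(2.039403) = -0.283477.
Therefore gamma(1) = -0.2835 (to 4 decimal places).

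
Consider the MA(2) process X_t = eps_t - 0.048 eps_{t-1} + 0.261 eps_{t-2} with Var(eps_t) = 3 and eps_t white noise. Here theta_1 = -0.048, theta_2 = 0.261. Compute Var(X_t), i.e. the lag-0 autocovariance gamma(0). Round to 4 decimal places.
\gamma(0) = 3.2113

For an MA(q) process X_t = eps_t + sum_i theta_i eps_{t-i} with
Var(eps_t) = sigma^2, the variance is
  gamma(0) = sigma^2 * (1 + sum_i theta_i^2).
  sum_i theta_i^2 = (-0.048)^2 + (0.261)^2 = 0.002304 + 0.068121 = 0.070425.
  gamma(0) = 3 * (1 + 0.070425) = 3 * 1.070425 = 3.211275, which rounds to 3.2113.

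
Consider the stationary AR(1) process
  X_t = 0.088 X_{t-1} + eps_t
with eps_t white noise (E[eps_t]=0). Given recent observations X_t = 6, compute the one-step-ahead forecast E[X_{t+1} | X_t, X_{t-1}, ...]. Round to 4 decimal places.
E[X_{t+1} \mid \mathcal F_t] = 0.5280

For an AR(p) model X_t = c + sum_i phi_i X_{t-i} + eps_t, the
one-step-ahead conditional mean is
  E[X_{t+1} | X_t, ...] = c + sum_i phi_i X_{t+1-i}.
Substitute known values:
  E[X_{t+1} | ...] = (0.088) * (6)
                   = 0.5280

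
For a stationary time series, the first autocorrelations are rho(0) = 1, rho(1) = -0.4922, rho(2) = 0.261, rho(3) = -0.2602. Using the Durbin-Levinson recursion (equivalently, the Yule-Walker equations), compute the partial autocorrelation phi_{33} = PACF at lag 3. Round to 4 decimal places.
\phi_{33} = -0.1621

The PACF at lag k is phi_{kk}, the last component of the solution
to the Yule-Walker system G_k phi = r_k where
  (G_k)_{ij} = rho(|i - j|), (r_k)_i = rho(i), i,j = 1..k.
Equivalently, Durbin-Levinson gives phi_{kk} iteratively:
  phi_{11} = rho(1)
  phi_{kk} = [rho(k) - sum_{j=1..k-1} phi_{k-1,j} rho(k-j)]
            / [1 - sum_{j=1..k-1} phi_{k-1,j} rho(j)],
  phi_{k,j} = phi_{k-1,j} - phi_{kk} phi_{k-1,k-j},  j = 1..k-1.
Step k = 1:
  phi_11 = rho(1) = -0.4922.
Step k = 2:
  phi_22 = [rho(2) - phi_11 rho(1)] / [1 - phi_11 rho(1)] = [0.261 - (-0.4922)(-0.4922)] / [1 - (-0.4922)(-0.4922)]
         = 0.01873916 / 0.75773916 = 0.02473.
  Update: phi_21 = phi_11 - phi_22 phi_11 = -0.4922 - (0.02473)(-0.4922) = -0.480028.
Step k = 3:
  phi_33 = [rho(3) - phi_21 rho(2) - phi_22 rho(1)] / [1 - phi_21 rho(1) - phi_22 rho(2)]
    numerator   = -0.2602 - (-0.480028)(0.261) - (0.02473)(-0.4922) = -0.12274048
    denominator = 1 - (-0.480028)(-0.4922) - (0.02473)(0.261) = 0.75727573
  phi_33 = -0.12274048 / 0.75727573 = -0.1621.
Therefore phi_{33} = -0.1621.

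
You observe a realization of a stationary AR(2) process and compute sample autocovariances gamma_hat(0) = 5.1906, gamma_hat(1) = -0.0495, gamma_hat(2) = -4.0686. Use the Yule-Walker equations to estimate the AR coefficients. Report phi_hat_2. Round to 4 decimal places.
\hat\phi_{2} = -0.7840

The Yule-Walker equations for an AR(p) process read, in matrix form,
  Gamma_p phi = r_p,   with   (Gamma_p)_{ij} = gamma(|i - j|),
                       (r_p)_i = gamma(i),   i,j = 1..p.
Substitute the sample gammas (Toeplitz matrix and right-hand side of size 2):
  Gamma_p = [[5.1906, -0.0495], [-0.0495, 5.1906]]
  r_p     = [-0.0495, -4.0686]
Written out:
  5.1906 phi_1 - 0.0495 phi_2 = -0.0495
  -0.0495 phi_1 + 5.1906 phi_2 = -4.0686
Solve by Cramer's rule:
  det = gamma(0)^2 - gamma(1)^2 = (5.1906)^2 - (-0.0495)^2 = 26.94232836 - 0.00245025 = 26.93987811
  phi_hat_1 = [gamma(1) gamma(0) - gamma(1) gamma(2)] / det = [(-0.0495)(5.1906) - (-0.0495)(-4.0686)] / 26.93987811 = -0.4583304 / 26.93987811 = -0.017
  phi_hat_2 = [gamma(0) gamma(2) - gamma(1)^2] / det = [(5.1906)(-4.0686) - (-0.0495)^2] / 26.93987811 = -21.12092541 / 26.93987811 = -0.784
So phi_hat = [-0.0170, -0.7840].
Therefore phi_hat_2 = -0.7840.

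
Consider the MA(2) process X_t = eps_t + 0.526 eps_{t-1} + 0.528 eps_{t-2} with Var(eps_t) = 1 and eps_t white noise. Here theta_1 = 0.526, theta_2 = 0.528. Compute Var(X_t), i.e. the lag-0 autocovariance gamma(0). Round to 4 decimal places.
\gamma(0) = 1.5555

For an MA(q) process X_t = eps_t + sum_i theta_i eps_{t-i} with
Var(eps_t) = sigma^2, the variance is
  gamma(0) = sigma^2 * (1 + sum_i theta_i^2).
  sum_i theta_i^2 = (0.526)^2 + (0.528)^2 = 0.276676 + 0.278784 = 0.55546.
  gamma(0) = 1 * (1 + 0.55546) = 1 * 1.55546 = 1.55546, which rounds to 1.5555.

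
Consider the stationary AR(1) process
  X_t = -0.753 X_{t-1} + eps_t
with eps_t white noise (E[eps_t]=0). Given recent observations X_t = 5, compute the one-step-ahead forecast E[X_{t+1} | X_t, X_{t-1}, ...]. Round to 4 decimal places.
E[X_{t+1} \mid \mathcal F_t] = -3.7650

For an AR(p) model X_t = c + sum_i phi_i X_{t-i} + eps_t, the
one-step-ahead conditional mean is
  E[X_{t+1} | X_t, ...] = c + sum_i phi_i X_{t+1-i}.
Substitute known values:
  E[X_{t+1} | ...] = (-0.753) * (5)
                   = -3.7650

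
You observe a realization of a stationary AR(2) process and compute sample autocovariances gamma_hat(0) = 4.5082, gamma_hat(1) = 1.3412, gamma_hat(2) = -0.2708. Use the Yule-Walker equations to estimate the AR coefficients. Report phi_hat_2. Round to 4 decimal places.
\hat\phi_{2} = -0.1630

The Yule-Walker equations for an AR(p) process read, in matrix form,
  Gamma_p phi = r_p,   with   (Gamma_p)_{ij} = gamma(|i - j|),
                       (r_p)_i = gamma(i),   i,j = 1..p.
Substitute the sample gammas (Toeplitz matrix and right-hand side of size 2):
  Gamma_p = [[4.5082, 1.3412], [1.3412, 4.5082]]
  r_p     = [1.3412, -0.2708]
Written out:
  4.5082 phi_1 + 1.3412 phi_2 = 1.3412
  1.3412 phi_1 + 4.5082 phi_2 = -0.2708
Solve by Cramer's rule:
  det = gamma(0)^2 - gamma(1)^2 = (4.5082)^2 - (1.3412)^2 = 20.32386724 - 1.79881744 = 18.5250498
  phi_hat_1 = [gamma(1) gamma(0) - gamma(1) gamma(2)] / det = [(1.3412)(4.5082) - (1.3412)(-0.2708)] / 18.5250498 = 6.4095948 / 18.5250498 = 0.346
  phi_hat_2 = [gamma(0) gamma(2) - gamma(1)^2] / det = [(4.5082)(-0.2708) - (1.3412)^2] / 18.5250498 = -3.019638 / 18.5250498 = -0.163
So phi_hat = [0.3460, -0.1630].
Therefore phi_hat_2 = -0.1630.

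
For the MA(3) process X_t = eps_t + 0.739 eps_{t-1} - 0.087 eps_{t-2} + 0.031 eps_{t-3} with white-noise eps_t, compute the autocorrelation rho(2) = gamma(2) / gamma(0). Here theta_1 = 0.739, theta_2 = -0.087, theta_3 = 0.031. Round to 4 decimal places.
\rho(2) = -0.0412

For an MA(q) process with theta_0 = 1, the autocovariance is
  gamma(k) = sigma^2 * sum_{i=0..q-k} theta_i * theta_{i+k},
and rho(k) = gamma(k) / gamma(0). Sigma^2 cancels.
  numerator   = (1)*(-0.087) + (0.739)*(0.031) = -0.064091.
  denominator = (1)^2 + (0.739)^2 + (-0.087)^2 + (0.031)^2 = 1.554651.
  rho(2) = -0.064091 / 1.554651 = -0.0412.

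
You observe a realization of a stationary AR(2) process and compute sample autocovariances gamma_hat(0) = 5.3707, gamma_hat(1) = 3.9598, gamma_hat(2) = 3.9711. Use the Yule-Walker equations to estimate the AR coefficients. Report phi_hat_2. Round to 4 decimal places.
\hat\phi_{2} = 0.4290

The Yule-Walker equations for an AR(p) process read, in matrix form,
  Gamma_p phi = r_p,   with   (Gamma_p)_{ij} = gamma(|i - j|),
                       (r_p)_i = gamma(i),   i,j = 1..p.
Substitute the sample gammas (Toeplitz matrix and right-hand side of size 2):
  Gamma_p = [[5.3707, 3.9598], [3.9598, 5.3707]]
  r_p     = [3.9598, 3.9711]
Written out:
  5.3707 phi_1 + 3.9598 phi_2 = 3.9598
  3.9598 phi_1 + 5.3707 phi_2 = 3.9711
Solve by Cramer's rule:
  det = gamma(0)^2 - gamma(1)^2 = (5.3707)^2 - (3.9598)^2 = 28.84441849 - 15.68001604 = 13.16440245
  phi_hat_1 = [gamma(1) gamma(0) - gamma(1) gamma(2)] / det = [(3.9598)(5.3707) - (3.9598)(3.9711)] / 13.16440245 = 5.54213608 / 13.16440245 = 0.421
  phi_hat_2 = [gamma(0) gamma(2) - gamma(1)^2] / det = [(5.3707)(3.9711) - (3.9598)^2] / 13.16440245 = 5.64757073 / 13.16440245 = 0.429
So phi_hat = [0.4210, 0.4290].
Therefore phi_hat_2 = 0.4290.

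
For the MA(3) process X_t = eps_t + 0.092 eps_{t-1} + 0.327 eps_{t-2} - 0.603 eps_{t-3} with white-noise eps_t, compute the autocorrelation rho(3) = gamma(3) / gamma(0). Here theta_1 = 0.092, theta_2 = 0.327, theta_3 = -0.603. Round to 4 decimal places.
\rho(3) = -0.4077

For an MA(q) process with theta_0 = 1, the autocovariance is
  gamma(k) = sigma^2 * sum_{i=0..q-k} theta_i * theta_{i+k},
and rho(k) = gamma(k) / gamma(0). Sigma^2 cancels.
  numerator   = (1)*(-0.603) = -0.603.
  denominator = (1)^2 + (0.092)^2 + (0.327)^2 + (-0.603)^2 = 1.479002.
  rho(3) = -0.603 / 1.479002 = -0.4077.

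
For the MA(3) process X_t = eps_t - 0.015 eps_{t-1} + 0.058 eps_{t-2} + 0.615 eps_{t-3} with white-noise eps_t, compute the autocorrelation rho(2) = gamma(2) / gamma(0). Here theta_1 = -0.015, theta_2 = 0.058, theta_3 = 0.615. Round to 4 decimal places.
\rho(2) = 0.0353

For an MA(q) process with theta_0 = 1, the autocovariance is
  gamma(k) = sigma^2 * sum_{i=0..q-k} theta_i * theta_{i+k},
and rho(k) = gamma(k) / gamma(0). Sigma^2 cancels.
  numerator   = (1)*(0.058) + (-0.015)*(0.615) = 0.048775.
  denominator = (1)^2 + (-0.015)^2 + (0.058)^2 + (0.615)^2 = 1.381814.
  rho(2) = 0.048775 / 1.381814 = 0.0353.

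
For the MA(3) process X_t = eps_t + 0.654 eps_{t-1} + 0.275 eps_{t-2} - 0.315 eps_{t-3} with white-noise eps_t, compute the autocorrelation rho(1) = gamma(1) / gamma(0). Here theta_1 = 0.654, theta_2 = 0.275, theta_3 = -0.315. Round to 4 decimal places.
\rho(1) = 0.4663

For an MA(q) process with theta_0 = 1, the autocovariance is
  gamma(k) = sigma^2 * sum_{i=0..q-k} theta_i * theta_{i+k},
and rho(k) = gamma(k) / gamma(0). Sigma^2 cancels.
  numerator   = (1)*(0.654) + (0.654)*(0.275) + (0.275)*(-0.315) = 0.747225.
  denominator = (1)^2 + (0.654)^2 + (0.275)^2 + (-0.315)^2 = 1.602566.
  rho(1) = 0.747225 / 1.602566 = 0.4663.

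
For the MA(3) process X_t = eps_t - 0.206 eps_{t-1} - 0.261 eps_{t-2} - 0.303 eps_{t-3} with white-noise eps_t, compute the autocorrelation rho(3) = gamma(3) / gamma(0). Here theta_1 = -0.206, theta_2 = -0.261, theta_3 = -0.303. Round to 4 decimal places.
\rho(3) = -0.2520

For an MA(q) process with theta_0 = 1, the autocovariance is
  gamma(k) = sigma^2 * sum_{i=0..q-k} theta_i * theta_{i+k},
and rho(k) = gamma(k) / gamma(0). Sigma^2 cancels.
  numerator   = (1)*(-0.303) = -0.303.
  denominator = (1)^2 + (-0.206)^2 + (-0.261)^2 + (-0.303)^2 = 1.202366.
  rho(3) = -0.303 / 1.202366 = -0.2520.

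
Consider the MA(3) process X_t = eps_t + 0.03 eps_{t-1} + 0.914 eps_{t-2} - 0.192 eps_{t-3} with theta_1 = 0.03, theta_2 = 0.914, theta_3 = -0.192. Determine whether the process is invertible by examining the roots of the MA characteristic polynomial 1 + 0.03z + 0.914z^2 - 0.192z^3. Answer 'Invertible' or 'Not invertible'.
\text{Invertible}

The MA(q) characteristic polynomial is P(z) = 1 + 0.03z + 0.914z^2 - 0.192z^3.
Invertibility requires all roots to lie outside the unit circle, i.e. |z| > 1 for every root.
Degree 3: look for a simple real root z0 first, then factor out (1 - z/z0) and solve the remaining quadratic.
Testing z0 = 5: P(5) = 1 + (0.03)(5) + (0.914)(5)^2 + (-0.192)(5)^3
  = 1 + (0.15) + (22.85) + (-24) = 0.  So z_0 = 5 is a root, |z_0| = 5.
Divide out the factor (1 - 0.2 z) = (1 - z/z0) (since 1/z0 = 0.2):
  P(z) = (1 - 0.2 z)(1 + (0.23) z + (0.96) z^2)
  [check: z-coef 0.23 - (0.2) = 0.03; z^2-coef 0.96 - (0.2)(0.23) = 0.914; z^3-coef -(0.2)(0.96) = -0.192.]
Remaining roots from the quadratic factor 1 + (0.23) z + (0.96) z^2:
  Set 1 + (0.23) z + (0.96) z^2 = 0, i.e. a z^2 + b z + c = 0 with a = 0.96, b = 0.23, c = 1.
  Discriminant D = b^2 - 4ac = (0.23)^2 - 4*(0.96)*1 = 0.0529 - (3.84) = -3.7871.
  D < 0, so the roots are the complex-conjugate pair z = (-b +/- i sqrt(-D)) / (2a) = -0.1198 +/- 1.0136i.
  For a conjugate pair |z|^2 = z * conj(z) = (product of roots) = c/a = 1/(0.96) = 1.041667, so |z| = sqrt(1.041667) = 1.0206 for both roots.
Moduli of all roots: 5.0000, 1.0206, 1.0206.
All moduli strictly greater than 1? Yes.
Verdict: Invertible.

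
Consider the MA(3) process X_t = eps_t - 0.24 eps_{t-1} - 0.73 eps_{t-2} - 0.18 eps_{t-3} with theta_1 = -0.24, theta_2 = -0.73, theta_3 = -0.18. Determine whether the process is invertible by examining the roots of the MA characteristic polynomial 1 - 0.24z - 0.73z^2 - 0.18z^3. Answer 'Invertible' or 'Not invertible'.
\text{Not invertible}

The MA(q) characteristic polynomial is P(z) = 1 - 0.24z - 0.73z^2 - 0.18z^3.
Invertibility requires all roots to lie outside the unit circle, i.e. |z| > 1 for every root.
Degree 3: look for a simple real root z0 first, then factor out (1 - z/z0) and solve the remaining quadratic.
Testing z0 = -2: P(-2) = 1 + (-0.24)(-2) + (-0.73)(-2)^2 + (-0.18)(-2)^3
  = 1 + (0.48) + (-2.92) + (1.44) = 0.  So z_0 = -2 is a root, |z_0| = 2.
Divide out the factor (1 + 0.5 z) = (1 - z/z0) (since 1/z0 = -0.5):
  P(z) = (1 + 0.5 z)(1 + (-0.74) z + (-0.36) z^2)
  [check: z-coef -0.74 - (-0.5) = -0.24; z^2-coef -0.36 - (-0.5)(-0.74) = -0.73; z^3-coef -(-0.5)(-0.36) = -0.18.]
Remaining roots from the quadratic factor 1 + (-0.74) z + (-0.36) z^2:
  Set 1 + (-0.74) z + (-0.36) z^2 = 0, i.e. a z^2 + b z + c = 0 with a = -0.36, b = -0.74, c = 1.
  Discriminant D = b^2 - 4ac = (-0.74)^2 - 4*(-0.36)*1 = 0.5476 - (-1.44) = 1.9876.
  D >= 0, so the roots are real: z = (-b +/- sqrt(D)) / (2a) = (0.74 +/- 1.409823) / (-0.72).
    z_1 = (0.74 + 1.409823) / (-0.72) = -2.9859,   |z_1| = 2.9859.
    z_2 = (0.74 - 1.409823) / (-0.72) = 0.9303,   |z_2| = 0.9303.
Moduli of all roots: 2.0000, 2.9859, 0.9303.
All moduli strictly greater than 1? No.
Verdict: Not invertible.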